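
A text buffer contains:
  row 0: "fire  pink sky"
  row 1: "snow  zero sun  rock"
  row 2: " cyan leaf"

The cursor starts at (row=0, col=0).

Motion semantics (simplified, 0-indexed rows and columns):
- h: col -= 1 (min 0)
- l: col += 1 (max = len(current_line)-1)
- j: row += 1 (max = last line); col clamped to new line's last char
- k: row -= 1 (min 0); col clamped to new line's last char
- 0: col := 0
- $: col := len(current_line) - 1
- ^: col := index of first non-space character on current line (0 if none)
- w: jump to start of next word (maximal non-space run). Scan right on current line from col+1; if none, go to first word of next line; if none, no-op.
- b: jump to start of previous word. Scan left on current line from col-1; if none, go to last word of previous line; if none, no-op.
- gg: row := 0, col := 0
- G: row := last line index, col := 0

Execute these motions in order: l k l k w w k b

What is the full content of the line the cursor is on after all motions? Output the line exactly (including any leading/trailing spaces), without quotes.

Answer: fire  pink sky

Derivation:
After 1 (l): row=0 col=1 char='i'
After 2 (k): row=0 col=1 char='i'
After 3 (l): row=0 col=2 char='r'
After 4 (k): row=0 col=2 char='r'
After 5 (w): row=0 col=6 char='p'
After 6 (w): row=0 col=11 char='s'
After 7 (k): row=0 col=11 char='s'
After 8 (b): row=0 col=6 char='p'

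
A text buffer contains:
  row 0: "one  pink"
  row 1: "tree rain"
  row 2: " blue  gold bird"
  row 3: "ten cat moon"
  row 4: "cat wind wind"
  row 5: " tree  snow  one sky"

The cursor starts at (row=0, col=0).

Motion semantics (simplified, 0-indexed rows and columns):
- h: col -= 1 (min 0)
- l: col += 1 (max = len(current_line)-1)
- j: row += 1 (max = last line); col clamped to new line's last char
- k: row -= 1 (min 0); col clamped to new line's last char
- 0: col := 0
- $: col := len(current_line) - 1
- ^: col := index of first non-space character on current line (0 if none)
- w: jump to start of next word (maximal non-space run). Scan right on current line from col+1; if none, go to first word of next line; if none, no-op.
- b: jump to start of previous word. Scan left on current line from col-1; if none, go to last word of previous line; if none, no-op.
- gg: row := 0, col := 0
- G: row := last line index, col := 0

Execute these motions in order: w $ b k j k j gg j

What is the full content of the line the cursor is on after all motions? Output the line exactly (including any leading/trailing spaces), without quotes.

Answer: tree rain

Derivation:
After 1 (w): row=0 col=5 char='p'
After 2 ($): row=0 col=8 char='k'
After 3 (b): row=0 col=5 char='p'
After 4 (k): row=0 col=5 char='p'
After 5 (j): row=1 col=5 char='r'
After 6 (k): row=0 col=5 char='p'
After 7 (j): row=1 col=5 char='r'
After 8 (gg): row=0 col=0 char='o'
After 9 (j): row=1 col=0 char='t'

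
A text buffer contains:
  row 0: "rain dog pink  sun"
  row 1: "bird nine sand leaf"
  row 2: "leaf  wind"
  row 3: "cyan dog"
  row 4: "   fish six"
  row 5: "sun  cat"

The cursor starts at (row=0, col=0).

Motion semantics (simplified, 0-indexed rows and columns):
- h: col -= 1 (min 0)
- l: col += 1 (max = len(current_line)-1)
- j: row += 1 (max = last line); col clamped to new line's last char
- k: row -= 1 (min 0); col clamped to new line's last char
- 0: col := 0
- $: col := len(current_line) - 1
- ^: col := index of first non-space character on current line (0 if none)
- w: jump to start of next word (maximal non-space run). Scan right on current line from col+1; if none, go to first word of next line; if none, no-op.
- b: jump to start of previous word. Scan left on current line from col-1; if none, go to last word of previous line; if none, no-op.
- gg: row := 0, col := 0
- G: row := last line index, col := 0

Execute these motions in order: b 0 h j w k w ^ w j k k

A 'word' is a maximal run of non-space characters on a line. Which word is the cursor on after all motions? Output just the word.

After 1 (b): row=0 col=0 char='r'
After 2 (0): row=0 col=0 char='r'
After 3 (h): row=0 col=0 char='r'
After 4 (j): row=1 col=0 char='b'
After 5 (w): row=1 col=5 char='n'
After 6 (k): row=0 col=5 char='d'
After 7 (w): row=0 col=9 char='p'
After 8 (^): row=0 col=0 char='r'
After 9 (w): row=0 col=5 char='d'
After 10 (j): row=1 col=5 char='n'
After 11 (k): row=0 col=5 char='d'
After 12 (k): row=0 col=5 char='d'

Answer: dog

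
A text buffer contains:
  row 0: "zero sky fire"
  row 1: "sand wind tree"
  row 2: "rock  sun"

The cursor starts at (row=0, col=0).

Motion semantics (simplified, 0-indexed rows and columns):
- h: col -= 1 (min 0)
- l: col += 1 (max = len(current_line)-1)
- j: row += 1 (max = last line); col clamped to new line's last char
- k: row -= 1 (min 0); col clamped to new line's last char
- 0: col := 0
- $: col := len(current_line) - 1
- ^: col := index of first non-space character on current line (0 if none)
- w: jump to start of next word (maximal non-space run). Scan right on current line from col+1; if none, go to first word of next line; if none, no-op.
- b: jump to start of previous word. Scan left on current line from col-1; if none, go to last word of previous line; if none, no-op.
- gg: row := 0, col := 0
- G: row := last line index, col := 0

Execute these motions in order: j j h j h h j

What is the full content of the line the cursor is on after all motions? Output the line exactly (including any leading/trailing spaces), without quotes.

After 1 (j): row=1 col=0 char='s'
After 2 (j): row=2 col=0 char='r'
After 3 (h): row=2 col=0 char='r'
After 4 (j): row=2 col=0 char='r'
After 5 (h): row=2 col=0 char='r'
After 6 (h): row=2 col=0 char='r'
After 7 (j): row=2 col=0 char='r'

Answer: rock  sun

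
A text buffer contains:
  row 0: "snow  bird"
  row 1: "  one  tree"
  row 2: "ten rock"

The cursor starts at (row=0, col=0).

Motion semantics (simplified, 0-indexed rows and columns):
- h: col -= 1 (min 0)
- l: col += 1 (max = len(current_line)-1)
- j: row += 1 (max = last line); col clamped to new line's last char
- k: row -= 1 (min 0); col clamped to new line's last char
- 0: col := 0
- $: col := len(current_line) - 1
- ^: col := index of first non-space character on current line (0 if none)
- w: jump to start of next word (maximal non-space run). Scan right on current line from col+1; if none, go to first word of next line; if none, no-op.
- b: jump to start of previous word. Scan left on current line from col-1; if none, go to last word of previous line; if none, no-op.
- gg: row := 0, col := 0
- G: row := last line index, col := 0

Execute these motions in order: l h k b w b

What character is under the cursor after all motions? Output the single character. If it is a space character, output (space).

After 1 (l): row=0 col=1 char='n'
After 2 (h): row=0 col=0 char='s'
After 3 (k): row=0 col=0 char='s'
After 4 (b): row=0 col=0 char='s'
After 5 (w): row=0 col=6 char='b'
After 6 (b): row=0 col=0 char='s'

Answer: s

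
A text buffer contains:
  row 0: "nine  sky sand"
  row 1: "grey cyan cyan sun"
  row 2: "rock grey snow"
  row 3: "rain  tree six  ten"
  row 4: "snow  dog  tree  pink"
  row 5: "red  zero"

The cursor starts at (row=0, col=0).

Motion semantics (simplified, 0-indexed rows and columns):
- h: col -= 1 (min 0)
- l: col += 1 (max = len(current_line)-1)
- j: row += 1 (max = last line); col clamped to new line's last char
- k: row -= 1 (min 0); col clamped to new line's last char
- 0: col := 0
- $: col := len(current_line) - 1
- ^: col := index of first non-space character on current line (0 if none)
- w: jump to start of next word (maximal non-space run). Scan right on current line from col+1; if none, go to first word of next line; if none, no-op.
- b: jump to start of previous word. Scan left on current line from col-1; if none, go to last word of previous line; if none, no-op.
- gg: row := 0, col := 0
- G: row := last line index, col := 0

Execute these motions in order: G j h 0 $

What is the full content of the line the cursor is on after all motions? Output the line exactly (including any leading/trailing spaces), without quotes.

After 1 (G): row=5 col=0 char='r'
After 2 (j): row=5 col=0 char='r'
After 3 (h): row=5 col=0 char='r'
After 4 (0): row=5 col=0 char='r'
After 5 ($): row=5 col=8 char='o'

Answer: red  zero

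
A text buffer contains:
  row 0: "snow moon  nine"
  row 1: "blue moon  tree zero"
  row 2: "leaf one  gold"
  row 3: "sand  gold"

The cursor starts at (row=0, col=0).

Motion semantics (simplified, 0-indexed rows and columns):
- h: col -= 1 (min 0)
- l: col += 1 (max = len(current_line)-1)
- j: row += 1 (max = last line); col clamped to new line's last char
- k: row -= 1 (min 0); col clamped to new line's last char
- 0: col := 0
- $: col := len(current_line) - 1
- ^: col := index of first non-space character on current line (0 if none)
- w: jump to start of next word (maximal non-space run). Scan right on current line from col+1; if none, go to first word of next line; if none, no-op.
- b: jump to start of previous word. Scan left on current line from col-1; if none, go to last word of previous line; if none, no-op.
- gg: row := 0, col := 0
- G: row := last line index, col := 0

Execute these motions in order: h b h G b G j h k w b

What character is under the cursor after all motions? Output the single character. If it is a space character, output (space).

After 1 (h): row=0 col=0 char='s'
After 2 (b): row=0 col=0 char='s'
After 3 (h): row=0 col=0 char='s'
After 4 (G): row=3 col=0 char='s'
After 5 (b): row=2 col=10 char='g'
After 6 (G): row=3 col=0 char='s'
After 7 (j): row=3 col=0 char='s'
After 8 (h): row=3 col=0 char='s'
After 9 (k): row=2 col=0 char='l'
After 10 (w): row=2 col=5 char='o'
After 11 (b): row=2 col=0 char='l'

Answer: l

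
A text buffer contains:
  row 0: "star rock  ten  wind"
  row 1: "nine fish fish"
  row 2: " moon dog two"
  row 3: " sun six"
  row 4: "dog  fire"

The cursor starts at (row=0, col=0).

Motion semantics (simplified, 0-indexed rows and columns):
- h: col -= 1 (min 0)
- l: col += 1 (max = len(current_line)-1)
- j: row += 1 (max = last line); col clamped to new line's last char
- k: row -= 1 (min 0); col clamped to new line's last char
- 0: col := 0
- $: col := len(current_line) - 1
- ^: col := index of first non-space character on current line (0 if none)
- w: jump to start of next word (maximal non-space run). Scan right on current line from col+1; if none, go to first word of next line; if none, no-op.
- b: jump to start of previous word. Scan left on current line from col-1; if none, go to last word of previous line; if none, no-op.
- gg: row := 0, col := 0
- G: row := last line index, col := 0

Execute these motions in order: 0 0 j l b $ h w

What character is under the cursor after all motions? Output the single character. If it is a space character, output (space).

After 1 (0): row=0 col=0 char='s'
After 2 (0): row=0 col=0 char='s'
After 3 (j): row=1 col=0 char='n'
After 4 (l): row=1 col=1 char='i'
After 5 (b): row=1 col=0 char='n'
After 6 ($): row=1 col=13 char='h'
After 7 (h): row=1 col=12 char='s'
After 8 (w): row=2 col=1 char='m'

Answer: m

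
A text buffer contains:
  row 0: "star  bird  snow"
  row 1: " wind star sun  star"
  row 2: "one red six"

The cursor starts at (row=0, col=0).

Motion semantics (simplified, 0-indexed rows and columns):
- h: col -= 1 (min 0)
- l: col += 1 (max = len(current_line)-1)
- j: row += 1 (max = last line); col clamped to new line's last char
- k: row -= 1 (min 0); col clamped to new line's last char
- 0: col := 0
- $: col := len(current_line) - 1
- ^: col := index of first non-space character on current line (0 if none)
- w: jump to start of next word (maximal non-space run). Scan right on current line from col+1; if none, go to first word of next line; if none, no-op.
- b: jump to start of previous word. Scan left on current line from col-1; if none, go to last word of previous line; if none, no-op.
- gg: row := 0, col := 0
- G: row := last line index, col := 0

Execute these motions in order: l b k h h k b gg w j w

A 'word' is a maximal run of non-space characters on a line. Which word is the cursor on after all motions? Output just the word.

Answer: sun

Derivation:
After 1 (l): row=0 col=1 char='t'
After 2 (b): row=0 col=0 char='s'
After 3 (k): row=0 col=0 char='s'
After 4 (h): row=0 col=0 char='s'
After 5 (h): row=0 col=0 char='s'
After 6 (k): row=0 col=0 char='s'
After 7 (b): row=0 col=0 char='s'
After 8 (gg): row=0 col=0 char='s'
After 9 (w): row=0 col=6 char='b'
After 10 (j): row=1 col=6 char='s'
After 11 (w): row=1 col=11 char='s'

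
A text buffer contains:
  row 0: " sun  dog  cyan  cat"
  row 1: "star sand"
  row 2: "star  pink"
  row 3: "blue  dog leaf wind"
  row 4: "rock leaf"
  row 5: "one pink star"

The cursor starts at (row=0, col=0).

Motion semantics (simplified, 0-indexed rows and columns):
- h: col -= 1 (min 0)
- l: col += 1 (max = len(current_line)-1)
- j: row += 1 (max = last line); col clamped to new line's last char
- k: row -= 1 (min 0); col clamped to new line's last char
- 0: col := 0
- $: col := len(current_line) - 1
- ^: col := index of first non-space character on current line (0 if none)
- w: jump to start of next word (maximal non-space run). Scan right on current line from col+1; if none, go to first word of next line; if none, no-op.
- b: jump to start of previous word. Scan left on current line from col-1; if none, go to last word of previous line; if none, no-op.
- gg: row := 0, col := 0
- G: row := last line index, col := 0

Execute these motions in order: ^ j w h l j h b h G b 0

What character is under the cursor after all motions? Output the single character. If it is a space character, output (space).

Answer: r

Derivation:
After 1 (^): row=0 col=1 char='s'
After 2 (j): row=1 col=1 char='t'
After 3 (w): row=1 col=5 char='s'
After 4 (h): row=1 col=4 char='_'
After 5 (l): row=1 col=5 char='s'
After 6 (j): row=2 col=5 char='_'
After 7 (h): row=2 col=4 char='_'
After 8 (b): row=2 col=0 char='s'
After 9 (h): row=2 col=0 char='s'
After 10 (G): row=5 col=0 char='o'
After 11 (b): row=4 col=5 char='l'
After 12 (0): row=4 col=0 char='r'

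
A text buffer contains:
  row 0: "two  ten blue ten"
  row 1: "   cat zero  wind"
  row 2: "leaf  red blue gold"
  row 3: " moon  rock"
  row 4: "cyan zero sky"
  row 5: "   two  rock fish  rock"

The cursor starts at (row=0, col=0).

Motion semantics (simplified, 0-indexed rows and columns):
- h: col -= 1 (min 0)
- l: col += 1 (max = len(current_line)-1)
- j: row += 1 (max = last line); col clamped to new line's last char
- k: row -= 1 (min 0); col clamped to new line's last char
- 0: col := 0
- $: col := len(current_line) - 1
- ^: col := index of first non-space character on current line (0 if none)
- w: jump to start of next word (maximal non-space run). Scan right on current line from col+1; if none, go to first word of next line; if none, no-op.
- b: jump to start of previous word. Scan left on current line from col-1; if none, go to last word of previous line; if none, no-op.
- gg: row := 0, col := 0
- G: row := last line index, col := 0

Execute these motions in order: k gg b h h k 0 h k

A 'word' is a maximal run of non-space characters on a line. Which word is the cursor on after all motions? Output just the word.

Answer: two

Derivation:
After 1 (k): row=0 col=0 char='t'
After 2 (gg): row=0 col=0 char='t'
After 3 (b): row=0 col=0 char='t'
After 4 (h): row=0 col=0 char='t'
After 5 (h): row=0 col=0 char='t'
After 6 (k): row=0 col=0 char='t'
After 7 (0): row=0 col=0 char='t'
After 8 (h): row=0 col=0 char='t'
After 9 (k): row=0 col=0 char='t'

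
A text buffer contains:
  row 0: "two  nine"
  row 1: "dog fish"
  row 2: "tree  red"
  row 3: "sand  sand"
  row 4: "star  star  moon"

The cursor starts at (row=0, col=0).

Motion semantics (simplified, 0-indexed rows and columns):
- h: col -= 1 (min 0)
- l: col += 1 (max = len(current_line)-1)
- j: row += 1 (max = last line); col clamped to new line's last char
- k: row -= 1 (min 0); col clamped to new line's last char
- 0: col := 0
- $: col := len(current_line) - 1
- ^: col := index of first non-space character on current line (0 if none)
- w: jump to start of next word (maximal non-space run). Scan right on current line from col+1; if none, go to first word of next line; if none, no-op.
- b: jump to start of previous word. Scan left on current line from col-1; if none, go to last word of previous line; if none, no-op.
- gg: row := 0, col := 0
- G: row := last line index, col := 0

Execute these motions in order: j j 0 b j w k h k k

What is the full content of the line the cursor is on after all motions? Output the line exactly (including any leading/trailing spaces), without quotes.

Answer: two  nine

Derivation:
After 1 (j): row=1 col=0 char='d'
After 2 (j): row=2 col=0 char='t'
After 3 (0): row=2 col=0 char='t'
After 4 (b): row=1 col=4 char='f'
After 5 (j): row=2 col=4 char='_'
After 6 (w): row=2 col=6 char='r'
After 7 (k): row=1 col=6 char='s'
After 8 (h): row=1 col=5 char='i'
After 9 (k): row=0 col=5 char='n'
After 10 (k): row=0 col=5 char='n'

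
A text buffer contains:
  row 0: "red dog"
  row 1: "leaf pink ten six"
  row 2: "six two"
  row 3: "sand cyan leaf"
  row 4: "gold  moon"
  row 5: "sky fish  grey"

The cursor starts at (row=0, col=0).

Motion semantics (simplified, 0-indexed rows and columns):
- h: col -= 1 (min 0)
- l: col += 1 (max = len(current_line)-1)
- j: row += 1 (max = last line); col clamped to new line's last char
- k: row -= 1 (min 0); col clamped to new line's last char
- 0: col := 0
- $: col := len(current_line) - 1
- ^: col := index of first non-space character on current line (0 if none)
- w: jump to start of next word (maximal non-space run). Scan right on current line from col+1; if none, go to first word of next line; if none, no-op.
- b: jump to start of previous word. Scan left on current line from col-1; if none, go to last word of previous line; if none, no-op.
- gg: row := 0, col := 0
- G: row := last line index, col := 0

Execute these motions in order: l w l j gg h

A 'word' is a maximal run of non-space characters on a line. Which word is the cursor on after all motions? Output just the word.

Answer: red

Derivation:
After 1 (l): row=0 col=1 char='e'
After 2 (w): row=0 col=4 char='d'
After 3 (l): row=0 col=5 char='o'
After 4 (j): row=1 col=5 char='p'
After 5 (gg): row=0 col=0 char='r'
After 6 (h): row=0 col=0 char='r'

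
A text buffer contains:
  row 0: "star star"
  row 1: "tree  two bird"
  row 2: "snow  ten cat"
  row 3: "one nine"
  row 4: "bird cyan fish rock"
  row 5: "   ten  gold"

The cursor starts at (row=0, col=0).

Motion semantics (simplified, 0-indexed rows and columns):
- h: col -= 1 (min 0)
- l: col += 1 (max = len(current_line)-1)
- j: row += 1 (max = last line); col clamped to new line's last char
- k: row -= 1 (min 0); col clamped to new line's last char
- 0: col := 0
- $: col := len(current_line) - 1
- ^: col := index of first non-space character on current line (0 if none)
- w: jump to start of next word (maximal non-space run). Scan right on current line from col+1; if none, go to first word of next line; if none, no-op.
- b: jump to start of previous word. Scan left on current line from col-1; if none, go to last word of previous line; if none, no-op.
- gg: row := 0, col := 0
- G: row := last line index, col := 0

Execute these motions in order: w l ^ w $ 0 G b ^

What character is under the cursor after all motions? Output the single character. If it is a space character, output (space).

Answer: b

Derivation:
After 1 (w): row=0 col=5 char='s'
After 2 (l): row=0 col=6 char='t'
After 3 (^): row=0 col=0 char='s'
After 4 (w): row=0 col=5 char='s'
After 5 ($): row=0 col=8 char='r'
After 6 (0): row=0 col=0 char='s'
After 7 (G): row=5 col=0 char='_'
After 8 (b): row=4 col=15 char='r'
After 9 (^): row=4 col=0 char='b'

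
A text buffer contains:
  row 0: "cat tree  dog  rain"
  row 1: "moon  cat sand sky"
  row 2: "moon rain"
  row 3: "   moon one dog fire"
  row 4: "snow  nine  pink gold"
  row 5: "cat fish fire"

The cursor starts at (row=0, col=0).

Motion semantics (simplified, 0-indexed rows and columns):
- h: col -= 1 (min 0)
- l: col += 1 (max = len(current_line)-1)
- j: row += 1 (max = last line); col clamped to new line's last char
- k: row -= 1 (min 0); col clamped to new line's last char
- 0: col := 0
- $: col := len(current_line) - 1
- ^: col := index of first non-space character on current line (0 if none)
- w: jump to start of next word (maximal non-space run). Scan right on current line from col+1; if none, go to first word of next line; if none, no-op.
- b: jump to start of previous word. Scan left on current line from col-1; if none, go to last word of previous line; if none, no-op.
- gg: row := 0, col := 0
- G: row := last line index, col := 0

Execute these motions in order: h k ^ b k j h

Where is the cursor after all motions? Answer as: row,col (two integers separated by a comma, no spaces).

After 1 (h): row=0 col=0 char='c'
After 2 (k): row=0 col=0 char='c'
After 3 (^): row=0 col=0 char='c'
After 4 (b): row=0 col=0 char='c'
After 5 (k): row=0 col=0 char='c'
After 6 (j): row=1 col=0 char='m'
After 7 (h): row=1 col=0 char='m'

Answer: 1,0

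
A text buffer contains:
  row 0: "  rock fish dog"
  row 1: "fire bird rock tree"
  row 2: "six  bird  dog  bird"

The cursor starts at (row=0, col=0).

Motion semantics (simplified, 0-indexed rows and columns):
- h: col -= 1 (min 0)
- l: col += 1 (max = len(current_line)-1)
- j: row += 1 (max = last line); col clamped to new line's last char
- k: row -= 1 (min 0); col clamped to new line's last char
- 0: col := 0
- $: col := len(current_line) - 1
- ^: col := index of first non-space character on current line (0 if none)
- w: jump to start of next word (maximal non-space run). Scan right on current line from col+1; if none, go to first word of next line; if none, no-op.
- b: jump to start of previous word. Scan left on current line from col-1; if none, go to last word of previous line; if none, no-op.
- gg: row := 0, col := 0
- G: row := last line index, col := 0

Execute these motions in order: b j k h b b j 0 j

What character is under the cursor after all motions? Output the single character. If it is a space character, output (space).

Answer: s

Derivation:
After 1 (b): row=0 col=0 char='_'
After 2 (j): row=1 col=0 char='f'
After 3 (k): row=0 col=0 char='_'
After 4 (h): row=0 col=0 char='_'
After 5 (b): row=0 col=0 char='_'
After 6 (b): row=0 col=0 char='_'
After 7 (j): row=1 col=0 char='f'
After 8 (0): row=1 col=0 char='f'
After 9 (j): row=2 col=0 char='s'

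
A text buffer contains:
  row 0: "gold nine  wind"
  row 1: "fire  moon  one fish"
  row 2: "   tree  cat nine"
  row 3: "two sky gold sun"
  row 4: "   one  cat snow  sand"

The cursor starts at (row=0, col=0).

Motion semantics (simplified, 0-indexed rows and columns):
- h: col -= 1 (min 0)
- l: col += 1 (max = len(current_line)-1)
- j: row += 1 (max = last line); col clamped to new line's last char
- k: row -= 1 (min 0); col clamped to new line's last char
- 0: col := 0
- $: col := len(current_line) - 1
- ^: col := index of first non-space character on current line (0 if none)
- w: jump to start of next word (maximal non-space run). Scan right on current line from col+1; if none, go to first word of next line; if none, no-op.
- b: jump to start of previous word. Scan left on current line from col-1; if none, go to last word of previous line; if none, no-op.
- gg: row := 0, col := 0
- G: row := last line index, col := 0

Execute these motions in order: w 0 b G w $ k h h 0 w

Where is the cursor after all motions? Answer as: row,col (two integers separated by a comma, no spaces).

Answer: 3,4

Derivation:
After 1 (w): row=0 col=5 char='n'
After 2 (0): row=0 col=0 char='g'
After 3 (b): row=0 col=0 char='g'
After 4 (G): row=4 col=0 char='_'
After 5 (w): row=4 col=3 char='o'
After 6 ($): row=4 col=21 char='d'
After 7 (k): row=3 col=15 char='n'
After 8 (h): row=3 col=14 char='u'
After 9 (h): row=3 col=13 char='s'
After 10 (0): row=3 col=0 char='t'
After 11 (w): row=3 col=4 char='s'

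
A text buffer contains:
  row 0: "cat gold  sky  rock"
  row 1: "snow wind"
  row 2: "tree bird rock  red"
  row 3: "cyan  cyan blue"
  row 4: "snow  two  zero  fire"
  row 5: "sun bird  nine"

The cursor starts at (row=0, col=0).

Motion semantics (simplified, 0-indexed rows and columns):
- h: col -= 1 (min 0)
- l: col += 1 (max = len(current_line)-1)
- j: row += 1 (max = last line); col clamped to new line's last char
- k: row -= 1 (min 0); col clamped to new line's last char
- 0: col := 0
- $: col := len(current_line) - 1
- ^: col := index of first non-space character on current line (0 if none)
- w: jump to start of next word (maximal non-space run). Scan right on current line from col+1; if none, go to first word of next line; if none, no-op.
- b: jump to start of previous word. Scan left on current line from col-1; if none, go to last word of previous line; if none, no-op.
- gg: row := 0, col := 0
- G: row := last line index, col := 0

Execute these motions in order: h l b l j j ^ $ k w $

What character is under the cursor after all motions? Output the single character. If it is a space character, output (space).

After 1 (h): row=0 col=0 char='c'
After 2 (l): row=0 col=1 char='a'
After 3 (b): row=0 col=0 char='c'
After 4 (l): row=0 col=1 char='a'
After 5 (j): row=1 col=1 char='n'
After 6 (j): row=2 col=1 char='r'
After 7 (^): row=2 col=0 char='t'
After 8 ($): row=2 col=18 char='d'
After 9 (k): row=1 col=8 char='d'
After 10 (w): row=2 col=0 char='t'
After 11 ($): row=2 col=18 char='d'

Answer: d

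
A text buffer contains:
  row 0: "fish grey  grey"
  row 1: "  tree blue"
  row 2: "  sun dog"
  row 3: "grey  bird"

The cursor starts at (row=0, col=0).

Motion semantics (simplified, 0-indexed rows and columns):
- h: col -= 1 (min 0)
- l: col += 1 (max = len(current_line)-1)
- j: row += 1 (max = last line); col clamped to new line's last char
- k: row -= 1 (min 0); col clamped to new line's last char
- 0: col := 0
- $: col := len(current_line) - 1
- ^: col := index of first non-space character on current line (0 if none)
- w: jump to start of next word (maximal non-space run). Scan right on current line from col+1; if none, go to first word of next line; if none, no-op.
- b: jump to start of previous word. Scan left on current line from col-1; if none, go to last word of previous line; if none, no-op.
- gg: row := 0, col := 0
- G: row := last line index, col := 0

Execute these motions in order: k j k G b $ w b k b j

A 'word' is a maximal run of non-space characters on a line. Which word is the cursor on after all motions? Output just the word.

Answer: sun

Derivation:
After 1 (k): row=0 col=0 char='f'
After 2 (j): row=1 col=0 char='_'
After 3 (k): row=0 col=0 char='f'
After 4 (G): row=3 col=0 char='g'
After 5 (b): row=2 col=6 char='d'
After 6 ($): row=2 col=8 char='g'
After 7 (w): row=3 col=0 char='g'
After 8 (b): row=2 col=6 char='d'
After 9 (k): row=1 col=6 char='_'
After 10 (b): row=1 col=2 char='t'
After 11 (j): row=2 col=2 char='s'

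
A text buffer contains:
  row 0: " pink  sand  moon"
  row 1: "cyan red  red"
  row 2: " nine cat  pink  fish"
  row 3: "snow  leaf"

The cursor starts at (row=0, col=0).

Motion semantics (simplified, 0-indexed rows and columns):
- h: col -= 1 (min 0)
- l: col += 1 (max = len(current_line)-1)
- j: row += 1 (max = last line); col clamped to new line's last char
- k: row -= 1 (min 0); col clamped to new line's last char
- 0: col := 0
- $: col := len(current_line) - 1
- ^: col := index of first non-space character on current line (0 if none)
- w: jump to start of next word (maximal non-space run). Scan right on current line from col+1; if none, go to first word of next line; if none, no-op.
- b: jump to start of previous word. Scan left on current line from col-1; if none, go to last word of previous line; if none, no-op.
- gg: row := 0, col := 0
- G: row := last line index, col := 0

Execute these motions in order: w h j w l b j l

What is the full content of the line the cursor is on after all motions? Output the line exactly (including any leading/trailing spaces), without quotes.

Answer:  nine cat  pink  fish

Derivation:
After 1 (w): row=0 col=1 char='p'
After 2 (h): row=0 col=0 char='_'
After 3 (j): row=1 col=0 char='c'
After 4 (w): row=1 col=5 char='r'
After 5 (l): row=1 col=6 char='e'
After 6 (b): row=1 col=5 char='r'
After 7 (j): row=2 col=5 char='_'
After 8 (l): row=2 col=6 char='c'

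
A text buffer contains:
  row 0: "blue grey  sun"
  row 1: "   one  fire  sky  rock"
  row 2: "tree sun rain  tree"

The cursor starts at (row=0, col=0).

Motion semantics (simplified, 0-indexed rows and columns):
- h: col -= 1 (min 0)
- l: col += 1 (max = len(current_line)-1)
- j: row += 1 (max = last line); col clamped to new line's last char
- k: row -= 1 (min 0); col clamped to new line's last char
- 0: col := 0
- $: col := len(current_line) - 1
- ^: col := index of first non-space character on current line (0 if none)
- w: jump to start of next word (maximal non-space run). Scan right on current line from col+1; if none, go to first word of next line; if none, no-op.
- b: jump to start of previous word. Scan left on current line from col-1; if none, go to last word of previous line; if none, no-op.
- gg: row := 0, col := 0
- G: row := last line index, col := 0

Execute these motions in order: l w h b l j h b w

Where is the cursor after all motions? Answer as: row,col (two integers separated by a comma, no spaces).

Answer: 1,3

Derivation:
After 1 (l): row=0 col=1 char='l'
After 2 (w): row=0 col=5 char='g'
After 3 (h): row=0 col=4 char='_'
After 4 (b): row=0 col=0 char='b'
After 5 (l): row=0 col=1 char='l'
After 6 (j): row=1 col=1 char='_'
After 7 (h): row=1 col=0 char='_'
After 8 (b): row=0 col=11 char='s'
After 9 (w): row=1 col=3 char='o'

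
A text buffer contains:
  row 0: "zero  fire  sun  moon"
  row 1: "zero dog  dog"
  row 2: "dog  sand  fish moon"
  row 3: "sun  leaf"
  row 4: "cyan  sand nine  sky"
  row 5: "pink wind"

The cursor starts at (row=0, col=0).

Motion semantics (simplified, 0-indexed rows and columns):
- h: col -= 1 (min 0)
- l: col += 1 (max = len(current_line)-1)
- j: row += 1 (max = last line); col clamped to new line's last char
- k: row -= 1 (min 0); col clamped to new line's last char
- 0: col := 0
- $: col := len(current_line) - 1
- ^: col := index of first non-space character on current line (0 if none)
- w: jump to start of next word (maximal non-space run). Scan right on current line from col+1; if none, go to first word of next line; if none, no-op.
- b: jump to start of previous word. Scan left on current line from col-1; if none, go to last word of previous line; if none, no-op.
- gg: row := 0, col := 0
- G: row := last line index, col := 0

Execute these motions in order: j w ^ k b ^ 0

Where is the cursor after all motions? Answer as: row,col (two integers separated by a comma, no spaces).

Answer: 0,0

Derivation:
After 1 (j): row=1 col=0 char='z'
After 2 (w): row=1 col=5 char='d'
After 3 (^): row=1 col=0 char='z'
After 4 (k): row=0 col=0 char='z'
After 5 (b): row=0 col=0 char='z'
After 6 (^): row=0 col=0 char='z'
After 7 (0): row=0 col=0 char='z'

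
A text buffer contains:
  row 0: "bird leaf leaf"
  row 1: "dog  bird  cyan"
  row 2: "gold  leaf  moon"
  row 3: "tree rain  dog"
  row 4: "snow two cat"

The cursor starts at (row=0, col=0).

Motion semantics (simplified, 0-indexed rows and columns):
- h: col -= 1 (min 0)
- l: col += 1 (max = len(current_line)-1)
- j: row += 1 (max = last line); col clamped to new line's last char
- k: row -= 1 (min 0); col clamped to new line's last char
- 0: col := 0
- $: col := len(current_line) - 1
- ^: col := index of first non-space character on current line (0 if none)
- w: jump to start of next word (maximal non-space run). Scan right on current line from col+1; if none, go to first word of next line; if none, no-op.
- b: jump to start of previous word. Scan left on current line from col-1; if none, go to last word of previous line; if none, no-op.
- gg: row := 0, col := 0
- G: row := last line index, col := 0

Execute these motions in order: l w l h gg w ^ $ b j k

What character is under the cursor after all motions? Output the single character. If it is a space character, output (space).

After 1 (l): row=0 col=1 char='i'
After 2 (w): row=0 col=5 char='l'
After 3 (l): row=0 col=6 char='e'
After 4 (h): row=0 col=5 char='l'
After 5 (gg): row=0 col=0 char='b'
After 6 (w): row=0 col=5 char='l'
After 7 (^): row=0 col=0 char='b'
After 8 ($): row=0 col=13 char='f'
After 9 (b): row=0 col=10 char='l'
After 10 (j): row=1 col=10 char='_'
After 11 (k): row=0 col=10 char='l'

Answer: l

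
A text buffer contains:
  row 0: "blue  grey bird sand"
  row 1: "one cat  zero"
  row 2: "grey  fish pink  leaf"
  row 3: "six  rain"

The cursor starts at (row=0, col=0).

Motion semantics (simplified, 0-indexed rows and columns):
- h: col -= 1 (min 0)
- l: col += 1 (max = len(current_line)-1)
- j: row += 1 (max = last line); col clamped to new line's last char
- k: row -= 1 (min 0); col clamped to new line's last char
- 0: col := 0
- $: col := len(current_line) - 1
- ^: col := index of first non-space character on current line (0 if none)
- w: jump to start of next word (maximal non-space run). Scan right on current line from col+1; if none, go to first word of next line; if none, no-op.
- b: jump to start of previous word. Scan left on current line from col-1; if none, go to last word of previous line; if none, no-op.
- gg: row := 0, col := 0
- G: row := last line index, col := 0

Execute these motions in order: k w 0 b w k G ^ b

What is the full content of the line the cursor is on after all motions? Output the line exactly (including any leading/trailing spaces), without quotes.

Answer: grey  fish pink  leaf

Derivation:
After 1 (k): row=0 col=0 char='b'
After 2 (w): row=0 col=6 char='g'
After 3 (0): row=0 col=0 char='b'
After 4 (b): row=0 col=0 char='b'
After 5 (w): row=0 col=6 char='g'
After 6 (k): row=0 col=6 char='g'
After 7 (G): row=3 col=0 char='s'
After 8 (^): row=3 col=0 char='s'
After 9 (b): row=2 col=17 char='l'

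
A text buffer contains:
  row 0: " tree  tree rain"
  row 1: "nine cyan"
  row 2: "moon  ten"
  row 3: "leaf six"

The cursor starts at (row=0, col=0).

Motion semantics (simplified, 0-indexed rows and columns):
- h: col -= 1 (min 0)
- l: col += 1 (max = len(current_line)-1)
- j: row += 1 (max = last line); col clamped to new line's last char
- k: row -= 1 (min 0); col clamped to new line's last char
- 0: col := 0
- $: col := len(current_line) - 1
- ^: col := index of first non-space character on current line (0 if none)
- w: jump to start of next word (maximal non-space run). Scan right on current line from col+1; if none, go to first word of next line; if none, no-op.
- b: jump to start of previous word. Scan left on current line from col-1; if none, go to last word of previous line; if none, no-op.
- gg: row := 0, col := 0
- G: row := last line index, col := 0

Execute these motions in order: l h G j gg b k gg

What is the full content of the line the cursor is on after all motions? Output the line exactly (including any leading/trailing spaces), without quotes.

Answer:  tree  tree rain

Derivation:
After 1 (l): row=0 col=1 char='t'
After 2 (h): row=0 col=0 char='_'
After 3 (G): row=3 col=0 char='l'
After 4 (j): row=3 col=0 char='l'
After 5 (gg): row=0 col=0 char='_'
After 6 (b): row=0 col=0 char='_'
After 7 (k): row=0 col=0 char='_'
After 8 (gg): row=0 col=0 char='_'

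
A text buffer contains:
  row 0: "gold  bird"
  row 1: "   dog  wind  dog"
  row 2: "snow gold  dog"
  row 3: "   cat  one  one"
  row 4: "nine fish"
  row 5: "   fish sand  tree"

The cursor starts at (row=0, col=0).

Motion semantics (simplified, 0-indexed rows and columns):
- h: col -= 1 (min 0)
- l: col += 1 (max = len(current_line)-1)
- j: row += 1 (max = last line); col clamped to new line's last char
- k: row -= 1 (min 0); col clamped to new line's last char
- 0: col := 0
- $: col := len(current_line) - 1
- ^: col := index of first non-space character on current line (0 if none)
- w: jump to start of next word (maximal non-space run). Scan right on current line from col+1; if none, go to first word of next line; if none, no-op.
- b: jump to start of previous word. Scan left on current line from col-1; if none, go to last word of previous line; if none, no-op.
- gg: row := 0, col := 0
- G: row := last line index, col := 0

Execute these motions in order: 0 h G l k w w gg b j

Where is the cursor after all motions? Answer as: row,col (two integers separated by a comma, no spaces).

Answer: 1,0

Derivation:
After 1 (0): row=0 col=0 char='g'
After 2 (h): row=0 col=0 char='g'
After 3 (G): row=5 col=0 char='_'
After 4 (l): row=5 col=1 char='_'
After 5 (k): row=4 col=1 char='i'
After 6 (w): row=4 col=5 char='f'
After 7 (w): row=5 col=3 char='f'
After 8 (gg): row=0 col=0 char='g'
After 9 (b): row=0 col=0 char='g'
After 10 (j): row=1 col=0 char='_'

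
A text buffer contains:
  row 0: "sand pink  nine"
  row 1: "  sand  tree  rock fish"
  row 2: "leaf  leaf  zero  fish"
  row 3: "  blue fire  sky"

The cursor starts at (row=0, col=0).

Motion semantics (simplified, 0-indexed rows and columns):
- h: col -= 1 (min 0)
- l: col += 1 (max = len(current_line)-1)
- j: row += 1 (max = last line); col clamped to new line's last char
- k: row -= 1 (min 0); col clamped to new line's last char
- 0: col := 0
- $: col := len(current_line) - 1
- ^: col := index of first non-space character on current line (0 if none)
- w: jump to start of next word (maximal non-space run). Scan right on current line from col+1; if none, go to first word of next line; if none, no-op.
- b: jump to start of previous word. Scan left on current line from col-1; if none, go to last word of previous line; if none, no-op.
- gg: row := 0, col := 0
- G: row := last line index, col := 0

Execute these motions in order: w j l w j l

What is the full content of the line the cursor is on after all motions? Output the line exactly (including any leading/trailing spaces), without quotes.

Answer: leaf  leaf  zero  fish

Derivation:
After 1 (w): row=0 col=5 char='p'
After 2 (j): row=1 col=5 char='d'
After 3 (l): row=1 col=6 char='_'
After 4 (w): row=1 col=8 char='t'
After 5 (j): row=2 col=8 char='a'
After 6 (l): row=2 col=9 char='f'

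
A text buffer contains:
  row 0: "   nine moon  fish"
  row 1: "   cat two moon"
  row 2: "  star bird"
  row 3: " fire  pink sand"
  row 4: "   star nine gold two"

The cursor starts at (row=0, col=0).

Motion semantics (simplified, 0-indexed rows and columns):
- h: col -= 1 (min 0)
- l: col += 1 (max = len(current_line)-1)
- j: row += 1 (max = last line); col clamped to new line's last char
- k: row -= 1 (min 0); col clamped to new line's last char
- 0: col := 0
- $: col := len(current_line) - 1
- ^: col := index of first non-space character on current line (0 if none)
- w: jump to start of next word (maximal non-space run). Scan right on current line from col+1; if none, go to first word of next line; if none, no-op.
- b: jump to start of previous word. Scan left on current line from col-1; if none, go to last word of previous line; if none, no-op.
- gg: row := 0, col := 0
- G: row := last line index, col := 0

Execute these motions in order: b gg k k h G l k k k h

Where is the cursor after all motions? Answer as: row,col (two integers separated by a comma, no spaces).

Answer: 1,0

Derivation:
After 1 (b): row=0 col=0 char='_'
After 2 (gg): row=0 col=0 char='_'
After 3 (k): row=0 col=0 char='_'
After 4 (k): row=0 col=0 char='_'
After 5 (h): row=0 col=0 char='_'
After 6 (G): row=4 col=0 char='_'
After 7 (l): row=4 col=1 char='_'
After 8 (k): row=3 col=1 char='f'
After 9 (k): row=2 col=1 char='_'
After 10 (k): row=1 col=1 char='_'
After 11 (h): row=1 col=0 char='_'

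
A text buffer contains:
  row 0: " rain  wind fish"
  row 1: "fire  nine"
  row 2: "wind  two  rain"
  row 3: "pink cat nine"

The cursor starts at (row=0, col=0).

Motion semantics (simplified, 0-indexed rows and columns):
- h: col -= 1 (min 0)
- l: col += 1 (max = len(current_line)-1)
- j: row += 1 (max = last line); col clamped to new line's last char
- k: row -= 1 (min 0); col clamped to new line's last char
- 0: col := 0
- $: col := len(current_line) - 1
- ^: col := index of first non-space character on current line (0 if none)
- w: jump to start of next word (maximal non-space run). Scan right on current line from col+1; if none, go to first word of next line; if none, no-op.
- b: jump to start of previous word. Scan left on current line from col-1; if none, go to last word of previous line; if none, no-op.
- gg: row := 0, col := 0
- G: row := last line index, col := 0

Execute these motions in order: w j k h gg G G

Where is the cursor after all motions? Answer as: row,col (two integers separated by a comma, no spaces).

After 1 (w): row=0 col=1 char='r'
After 2 (j): row=1 col=1 char='i'
After 3 (k): row=0 col=1 char='r'
After 4 (h): row=0 col=0 char='_'
After 5 (gg): row=0 col=0 char='_'
After 6 (G): row=3 col=0 char='p'
After 7 (G): row=3 col=0 char='p'

Answer: 3,0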